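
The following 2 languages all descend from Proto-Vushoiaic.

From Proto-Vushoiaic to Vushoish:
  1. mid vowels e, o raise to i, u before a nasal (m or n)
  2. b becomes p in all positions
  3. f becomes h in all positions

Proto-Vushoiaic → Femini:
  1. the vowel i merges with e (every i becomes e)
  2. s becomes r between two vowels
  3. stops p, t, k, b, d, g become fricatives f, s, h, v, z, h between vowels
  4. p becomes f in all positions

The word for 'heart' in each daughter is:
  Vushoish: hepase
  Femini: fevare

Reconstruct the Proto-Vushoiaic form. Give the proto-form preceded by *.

*febase

Position 3: Vushoish has p, Femini has v. Taking the neighbouring segments as reconstructed: Vushoish p could go back to *p or *b; Femini v could go back to *b or *v — the one source consistent with every daughter is *b.
Position 5: Vushoish has s, Femini has r. Vushoish preserves s here (none of its changes turn any other segment into s), so the proto-segment is *s.
This points to *febase. Verify forward in each daughter:
Vushoish: start from *febase.
  rule 1: no change — febase
  rule 2 (unconditioned shift): febase → fepase
  rule 3 (unconditioned shift): fepase → hepase
  ⇒ Vushoish hepase
Femini: start from *febase.
  rule 1: no change — febase
  rule 2 (rhotacism): febase → febare
  rule 3 (intervocalic lenition): febare → fevare
  rule 4: no change — fevare
  ⇒ Femini fevare
No other proto-form is consistent with every reflex, so the reconstruction is *febase.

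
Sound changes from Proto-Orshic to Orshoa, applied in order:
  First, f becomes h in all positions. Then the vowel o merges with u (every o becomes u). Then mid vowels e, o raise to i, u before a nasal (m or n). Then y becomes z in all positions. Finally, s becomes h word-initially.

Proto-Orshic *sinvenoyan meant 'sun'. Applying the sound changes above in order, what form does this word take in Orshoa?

Orshoa: start from *sinvenoyan.
  rule 1: no change — sinvenoyan
  rule 2 (vowel merger): sinvenoyan → sinvenuyan
  rule 3 (pre-nasal raising): sinvenuyan → sinvinuyan
  rule 4 (unconditioned shift): sinvinuyan → sinvinuzan
  rule 5 (debuccalisation): sinvinuzan → hinvinuzan
  ⇒ Orshoa hinvinuzan

hinvinuzan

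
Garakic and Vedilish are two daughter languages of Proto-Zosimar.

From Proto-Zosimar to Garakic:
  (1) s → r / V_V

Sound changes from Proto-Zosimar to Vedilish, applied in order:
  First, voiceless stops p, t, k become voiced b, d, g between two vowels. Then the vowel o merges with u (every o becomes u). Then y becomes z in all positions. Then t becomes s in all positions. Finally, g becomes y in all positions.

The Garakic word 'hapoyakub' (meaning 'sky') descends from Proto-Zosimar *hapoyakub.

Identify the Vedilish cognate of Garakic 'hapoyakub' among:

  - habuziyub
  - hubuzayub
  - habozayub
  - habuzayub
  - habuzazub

Vedilish: *hapoyakub
  hapoyakub → haboyagub   [intervocalic voicing]
  haboyagub → habuyagub   [vowel merger]
  habuyagub → habuzagub   [unconditioned shift]
  habuzagub (rule 4 does not apply)
  habuzagub → habuzayub   [unconditioned shift]
  giving Vedilish habuzayub.
The other candidates each miss or misapply at least one Vedilish change.

habuzayub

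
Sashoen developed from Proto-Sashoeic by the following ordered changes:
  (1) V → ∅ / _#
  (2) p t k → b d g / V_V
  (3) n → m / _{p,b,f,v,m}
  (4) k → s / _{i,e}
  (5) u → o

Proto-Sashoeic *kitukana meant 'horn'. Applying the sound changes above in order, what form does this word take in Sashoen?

sidogan

Sashoen: *kitukana
  kitukana → kitukan   [apocope]
  kitukan → kidugan   [intervocalic voicing]
  kidugan (rule 3 does not apply)
  kidugan → sidugan   [palatalisation]
  sidugan → sidogan   [vowel merger]
  giving Sashoen sidogan.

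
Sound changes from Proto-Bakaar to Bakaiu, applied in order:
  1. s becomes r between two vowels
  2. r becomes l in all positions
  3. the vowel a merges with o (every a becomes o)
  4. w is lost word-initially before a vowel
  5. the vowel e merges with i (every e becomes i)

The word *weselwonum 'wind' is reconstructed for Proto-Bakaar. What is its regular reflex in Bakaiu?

ililwonum

Bakaiu: *weselwonum
  weselwonum → werelwonum   [rhotacism]
  werelwonum → welelwonum   [unconditioned shift]
  welelwonum (rule 3 does not apply)
  welelwonum → elelwonum   [glide loss]
  elelwonum → ililwonum   [vowel merger]
  giving Bakaiu ililwonum.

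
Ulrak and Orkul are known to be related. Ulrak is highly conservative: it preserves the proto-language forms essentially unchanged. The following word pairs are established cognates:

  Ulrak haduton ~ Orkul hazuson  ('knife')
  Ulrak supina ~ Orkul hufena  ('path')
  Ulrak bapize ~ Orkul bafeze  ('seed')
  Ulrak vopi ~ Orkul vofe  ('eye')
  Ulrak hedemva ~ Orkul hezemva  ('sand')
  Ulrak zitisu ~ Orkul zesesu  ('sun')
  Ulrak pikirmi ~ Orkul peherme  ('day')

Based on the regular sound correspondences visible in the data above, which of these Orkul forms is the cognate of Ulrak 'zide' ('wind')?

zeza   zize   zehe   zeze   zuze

bapize ~ bafeze, zitisu ~ zesesu — Ulrak i corresponds to Orkul e after a consonant, before a consonant other than r, m, n, p, b, f, v.
hedemva ~ hezemva — Ulrak d corresponds to Orkul z between vowels (before a front vowel).
Applying these to Ulrak 'zide':
  zide → zede   (i→e after a consonant, before a consonant other than r, m, n, p, b, f, v)
  zede → zeze   (d→z between vowels (before a front vowel))
So the Orkul cognate is 'zeze'.

zeze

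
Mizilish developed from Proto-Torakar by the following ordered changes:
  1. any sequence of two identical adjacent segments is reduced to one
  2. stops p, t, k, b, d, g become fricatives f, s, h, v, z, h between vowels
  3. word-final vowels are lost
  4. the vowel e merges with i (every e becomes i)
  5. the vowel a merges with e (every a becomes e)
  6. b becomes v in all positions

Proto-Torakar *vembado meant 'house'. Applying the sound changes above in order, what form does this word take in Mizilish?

Mizilish: start from *vembado.
  rule 1: no change — vembado
  rule 2 (intervocalic lenition): vembado → vembazo
  rule 3 (apocope): vembazo → vembaz
  rule 4 (vowel merger): vembaz → vimbaz
  rule 5 (vowel merger): vimbaz → vimbez
  rule 6 (unconditioned shift): vimbez → vimvez
  ⇒ Mizilish vimvez

vimvez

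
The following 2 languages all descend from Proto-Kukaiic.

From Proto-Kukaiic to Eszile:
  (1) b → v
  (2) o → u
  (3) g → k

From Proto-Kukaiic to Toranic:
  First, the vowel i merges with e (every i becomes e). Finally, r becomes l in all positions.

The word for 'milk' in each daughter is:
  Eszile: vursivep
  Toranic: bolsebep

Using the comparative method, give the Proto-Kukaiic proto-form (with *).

*borsibep

Position 2: Eszile has u, Toranic has o. Toranic preserves o here (none of its changes turn any other segment into o), so the proto-segment is *o.
Position 5: Eszile has i, Toranic has e. Eszile preserves i here (none of its changes turn any other segment into i), so the proto-segment is *i.
Verify the candidate proto-form against each daughter:
Eszile: start from *borsibep.
  rule 1 (unconditioned shift): borsibep → vorsivep
  rule 2 (vowel merger): vorsivep → vursivep
  rule 3: no change — vursivep
  ⇒ Eszile vursivep
Toranic: start from *borsibep.
  rule 1 (vowel merger): borsibep → borsebep
  rule 2 (unconditioned shift): borsebep → bolsebep
  ⇒ Toranic bolsebep
*borsibep is the unique common source.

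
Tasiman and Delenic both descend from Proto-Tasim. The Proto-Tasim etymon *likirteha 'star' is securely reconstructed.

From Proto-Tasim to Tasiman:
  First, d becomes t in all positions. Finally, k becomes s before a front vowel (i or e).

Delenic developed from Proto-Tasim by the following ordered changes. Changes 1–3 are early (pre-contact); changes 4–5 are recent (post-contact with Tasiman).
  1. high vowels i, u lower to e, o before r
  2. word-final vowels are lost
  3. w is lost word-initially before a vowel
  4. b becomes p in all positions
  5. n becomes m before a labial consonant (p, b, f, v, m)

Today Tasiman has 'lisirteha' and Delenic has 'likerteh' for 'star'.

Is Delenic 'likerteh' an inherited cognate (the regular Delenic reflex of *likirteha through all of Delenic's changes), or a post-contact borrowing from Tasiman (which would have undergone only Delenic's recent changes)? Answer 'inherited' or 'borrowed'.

inherited

If inherited, *likirteha would pass through all of Delenic's changes:
Delenic: *likirteha
  likirteha → likerteha   [pre-rhotic lowering]
  likerteha → likerteh   [apocope]
  likerteh (rule 3 does not apply)
  likerteh (rule 4 does not apply)
  likerteh (rule 5 does not apply)
  giving Delenic likerteh.
If borrowed from Tasiman 'lisirteha' after the early changes, it would undergo only the recent ones:
  rule 4 (unconditioned shift): no change (lisirteha)
  rule 5 (nasal place assimilation): no change (lisirteha)
  ⇒ as a loan: lisirteha
Delenic 'likerteh' matches the inherited outcome exactly, so it is an inherited cognate, not a loan.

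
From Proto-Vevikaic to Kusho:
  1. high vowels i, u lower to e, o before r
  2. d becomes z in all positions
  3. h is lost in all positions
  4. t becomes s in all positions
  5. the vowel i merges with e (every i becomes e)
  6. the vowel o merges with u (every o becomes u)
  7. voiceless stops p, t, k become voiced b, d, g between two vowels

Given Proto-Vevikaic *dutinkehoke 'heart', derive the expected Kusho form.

Kusho: *dutinkehoke
  dutinkehoke (rule 1 does not apply)
  dutinkehoke → zutinkehoke   [unconditioned shift]
  zutinkehoke → zutinkeoke   [h-loss]
  zutinkeoke → zusinkeoke   [unconditioned shift]
  zusinkeoke → zusenkeoke   [vowel merger]
  zusenkeoke → zusenkeuke   [vowel merger]
  zusenkeuke → zusenkeuge   [intervocalic voicing]
  giving Kusho zusenkeuge.

zusenkeuge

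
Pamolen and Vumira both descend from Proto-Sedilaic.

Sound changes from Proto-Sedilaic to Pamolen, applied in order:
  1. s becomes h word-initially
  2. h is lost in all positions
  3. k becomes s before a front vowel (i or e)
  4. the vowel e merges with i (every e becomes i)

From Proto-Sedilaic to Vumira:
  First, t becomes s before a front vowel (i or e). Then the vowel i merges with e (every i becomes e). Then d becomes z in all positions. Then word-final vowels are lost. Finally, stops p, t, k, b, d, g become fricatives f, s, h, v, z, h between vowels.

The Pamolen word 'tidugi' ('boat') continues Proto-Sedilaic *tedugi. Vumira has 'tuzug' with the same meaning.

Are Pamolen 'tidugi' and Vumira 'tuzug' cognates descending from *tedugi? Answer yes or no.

Derive the expected Vumira reflex of *tedugi:
Vumira: *tedugi > sedugi > seduge > sezuge > sezug  (by palatalisation, vowel merger, unconditioned shift, apocope)
The regular Vumira reflex would be 'sezug', but the attested form is 'tuzug'. The correspondence is irregular, so they are not cognates (the Vumira form has a different source).

no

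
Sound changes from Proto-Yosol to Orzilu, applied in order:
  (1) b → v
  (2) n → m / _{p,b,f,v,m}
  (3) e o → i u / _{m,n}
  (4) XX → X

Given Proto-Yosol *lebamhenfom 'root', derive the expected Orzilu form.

Orzilu: *lebamhenfom
  lebamhenfom → levamhenfom   [unconditioned shift]
  levamhenfom → levamhemfom   [nasal place assimilation]
  levamhemfom → levamhimfum   [pre-nasal raising]
  levamhimfum (rule 4 does not apply)
  giving Orzilu levamhimfum.

levamhimfum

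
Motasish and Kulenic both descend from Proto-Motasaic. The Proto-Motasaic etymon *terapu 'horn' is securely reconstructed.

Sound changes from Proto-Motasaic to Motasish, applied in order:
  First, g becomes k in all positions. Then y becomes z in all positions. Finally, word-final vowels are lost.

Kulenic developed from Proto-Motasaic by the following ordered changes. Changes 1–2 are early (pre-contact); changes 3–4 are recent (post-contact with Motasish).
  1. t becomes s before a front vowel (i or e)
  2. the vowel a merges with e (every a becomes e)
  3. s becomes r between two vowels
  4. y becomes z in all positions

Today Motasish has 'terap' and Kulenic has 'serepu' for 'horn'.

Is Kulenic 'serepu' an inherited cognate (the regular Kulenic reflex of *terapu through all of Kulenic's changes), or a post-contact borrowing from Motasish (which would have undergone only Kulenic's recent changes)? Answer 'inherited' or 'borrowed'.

inherited

If inherited, *terapu would pass through all of Kulenic's changes:
Kulenic: start from *terapu.
  rule 1 (palatalisation): terapu → serapu
  rule 2 (vowel merger): serapu → serepu
  rule 3: no change — serepu
  rule 4: no change — serepu
  ⇒ Kulenic serepu
If borrowed from Motasish 'terap' after the early changes, it would undergo only the recent ones:
  rule 3 (rhotacism): no change (terap)
  rule 4 (unconditioned shift): no change (terap)
  ⇒ as a loan: terap
Kulenic 'serepu' matches the inherited outcome exactly, so it is an inherited cognate, not a loan.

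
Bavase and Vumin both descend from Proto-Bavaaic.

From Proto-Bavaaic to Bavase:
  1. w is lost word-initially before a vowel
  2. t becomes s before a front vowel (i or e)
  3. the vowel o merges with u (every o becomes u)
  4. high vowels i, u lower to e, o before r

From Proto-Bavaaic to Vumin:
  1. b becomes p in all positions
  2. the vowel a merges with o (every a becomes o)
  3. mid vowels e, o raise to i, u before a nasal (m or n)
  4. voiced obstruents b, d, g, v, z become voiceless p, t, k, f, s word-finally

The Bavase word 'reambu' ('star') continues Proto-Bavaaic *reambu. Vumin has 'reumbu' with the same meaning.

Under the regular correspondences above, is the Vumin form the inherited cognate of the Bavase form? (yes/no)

no

Derive the expected Vumin reflex of *reambu:
Vumin: start from *reambu.
  rule 1 (unconditioned shift): reambu → reampu
  rule 2 (vowel merger): reampu → reompu
  rule 3 (pre-nasal raising): reompu → reumpu
  rule 4: no change — reumpu
  ⇒ Vumin reumpu
The regular Vumin reflex would be 'reumpu', but the attested form is 'reumbu'. The correspondence is irregular, so they are not cognates (the Vumin form has a different source).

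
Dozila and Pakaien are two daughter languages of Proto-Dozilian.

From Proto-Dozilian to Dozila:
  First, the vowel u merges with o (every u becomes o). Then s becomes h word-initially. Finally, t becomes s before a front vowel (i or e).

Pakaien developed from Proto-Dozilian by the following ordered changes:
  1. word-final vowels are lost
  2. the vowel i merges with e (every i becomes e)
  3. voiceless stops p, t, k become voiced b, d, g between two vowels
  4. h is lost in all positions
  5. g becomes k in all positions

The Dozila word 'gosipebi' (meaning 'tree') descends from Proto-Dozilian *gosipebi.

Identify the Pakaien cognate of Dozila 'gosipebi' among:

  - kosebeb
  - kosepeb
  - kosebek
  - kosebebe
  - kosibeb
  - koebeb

kosebeb

Pakaien: *gosipebi
  gosipebi → gosipeb   [apocope]
  gosipeb → gosepeb   [vowel merger]
  gosepeb → gosebeb   [intervocalic voicing]
  gosebeb (rule 4 does not apply)
  gosebeb → kosebeb   [unconditioned shift]
  giving Pakaien kosebeb.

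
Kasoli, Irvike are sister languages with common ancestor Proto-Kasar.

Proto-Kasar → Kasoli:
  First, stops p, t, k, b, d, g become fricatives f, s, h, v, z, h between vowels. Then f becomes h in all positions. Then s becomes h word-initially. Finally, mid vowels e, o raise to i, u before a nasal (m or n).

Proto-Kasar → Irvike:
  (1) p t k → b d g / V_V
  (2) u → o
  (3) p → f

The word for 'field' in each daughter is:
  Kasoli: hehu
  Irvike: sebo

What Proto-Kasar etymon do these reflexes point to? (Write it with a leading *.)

*sepu

Position 3: Kasoli has h, Irvike has b. Taking the neighbouring segments as reconstructed: Kasoli h could go back to *p or *k or *g or *f or *h; Irvike b could go back to *p or *b — the one source consistent with every daughter is *p.
Position 1: Kasoli has h, Irvike has s. Irvike preserves s here (none of its changes turn any other segment into s), so the proto-segment is *s.
Continuing position by position gives *sepu; check it forward:
Kasoli: *sepu
  sepu → sefu   [intervocalic lenition]
  sefu → sehu   [unconditioned shift]
  sehu → hehu   [debuccalisation]
  hehu (rule 4 does not apply)
  giving Kasoli hehu.
Irvike: *sepu > sebu > sebo  (by intervocalic voicing, vowel merger)
Only *sepu yields all of Kasoli hehu, Irvike sebo.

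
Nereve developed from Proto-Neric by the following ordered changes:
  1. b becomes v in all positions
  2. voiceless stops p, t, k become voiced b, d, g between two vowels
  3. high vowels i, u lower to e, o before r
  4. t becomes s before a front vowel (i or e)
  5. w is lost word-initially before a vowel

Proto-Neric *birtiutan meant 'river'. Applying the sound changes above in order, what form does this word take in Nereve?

versiudan

Nereve: *birtiutan
  birtiutan → virtiutan   [unconditioned shift]
  virtiutan → virtiudan   [intervocalic voicing]
  virtiudan → vertiudan   [pre-rhotic lowering]
  vertiudan → versiudan   [palatalisation]
  versiudan (rule 5 does not apply)
  giving Nereve versiudan.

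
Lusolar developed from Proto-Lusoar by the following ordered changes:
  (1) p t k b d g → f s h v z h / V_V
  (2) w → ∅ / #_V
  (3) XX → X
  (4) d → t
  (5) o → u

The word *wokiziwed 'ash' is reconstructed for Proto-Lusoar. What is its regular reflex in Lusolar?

uhiziwet

Lusolar: *wokiziwed
  wokiziwed → wohiziwed   [intervocalic lenition]
  wohiziwed → ohiziwed   [glide loss]
  ohiziwed (rule 3 does not apply)
  ohiziwed → ohiziwet   [unconditioned shift]
  ohiziwet → uhiziwet   [vowel merger]
  giving Lusolar uhiziwet.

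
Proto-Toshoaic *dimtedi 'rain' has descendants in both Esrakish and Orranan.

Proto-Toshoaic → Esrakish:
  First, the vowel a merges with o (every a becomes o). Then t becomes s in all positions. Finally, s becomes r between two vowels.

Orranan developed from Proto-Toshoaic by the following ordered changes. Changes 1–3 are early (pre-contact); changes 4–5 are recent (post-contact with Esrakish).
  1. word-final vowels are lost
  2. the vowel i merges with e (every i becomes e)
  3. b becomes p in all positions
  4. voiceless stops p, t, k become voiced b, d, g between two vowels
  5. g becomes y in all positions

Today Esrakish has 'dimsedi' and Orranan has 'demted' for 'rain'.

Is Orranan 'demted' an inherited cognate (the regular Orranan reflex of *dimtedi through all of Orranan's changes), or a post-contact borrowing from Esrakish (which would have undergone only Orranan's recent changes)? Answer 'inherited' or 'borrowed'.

If inherited, *dimtedi would pass through all of Orranan's changes:
Orranan: *dimtedi
  dimtedi → dimted   [apocope]
  dimted → demted   [vowel merger]
  demted (rule 3 does not apply)
  demted (rule 4 does not apply)
  demted (rule 5 does not apply)
  giving Orranan demted.
If borrowed from Esrakish 'dimsedi' after the early changes, it would undergo only the recent ones:
  rule 4 (intervocalic voicing): no change (dimsedi)
  rule 5 (unconditioned shift): no change (dimsedi)
  ⇒ as a loan: dimsedi
Orranan 'demted' matches the inherited outcome exactly, so it is an inherited cognate, not a loan.

inherited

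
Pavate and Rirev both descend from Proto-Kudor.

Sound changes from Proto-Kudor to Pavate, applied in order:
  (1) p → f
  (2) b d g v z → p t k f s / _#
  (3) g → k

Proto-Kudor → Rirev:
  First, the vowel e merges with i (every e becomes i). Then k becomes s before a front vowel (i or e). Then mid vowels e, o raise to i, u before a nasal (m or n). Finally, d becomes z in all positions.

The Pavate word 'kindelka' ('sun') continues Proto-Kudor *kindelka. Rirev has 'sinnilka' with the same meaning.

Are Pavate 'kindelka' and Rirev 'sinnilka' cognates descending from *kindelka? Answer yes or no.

no

Derive the expected Rirev reflex of *kindelka:
Rirev: *kindelka
  kindelka → kindilka   [vowel merger]
  kindilka → sindilka   [palatalisation]
  sindilka (rule 3 does not apply)
  sindilka → sinzilka   [unconditioned shift]
  giving Rirev sinzilka.
The regular Rirev reflex would be 'sinzilka', but the attested form is 'sinnilka'. The correspondence is irregular, so they are not cognates (the Rirev form has a different source).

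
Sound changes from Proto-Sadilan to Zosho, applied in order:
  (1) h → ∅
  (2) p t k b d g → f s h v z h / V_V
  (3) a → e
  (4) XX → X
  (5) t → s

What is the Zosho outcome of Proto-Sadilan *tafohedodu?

sefoezozu

Zosho: start from *tafohedodu.
  rule 1 (h-loss): tafohedodu → tafoedodu
  rule 2 (intervocalic lenition): tafoedodu → tafoezozu
  rule 3 (vowel merger): tafoezozu → tefoezozu
  rule 4: no change — tefoezozu
  rule 5 (unconditioned shift): tefoezozu → sefoezozu
  ⇒ Zosho sefoezozu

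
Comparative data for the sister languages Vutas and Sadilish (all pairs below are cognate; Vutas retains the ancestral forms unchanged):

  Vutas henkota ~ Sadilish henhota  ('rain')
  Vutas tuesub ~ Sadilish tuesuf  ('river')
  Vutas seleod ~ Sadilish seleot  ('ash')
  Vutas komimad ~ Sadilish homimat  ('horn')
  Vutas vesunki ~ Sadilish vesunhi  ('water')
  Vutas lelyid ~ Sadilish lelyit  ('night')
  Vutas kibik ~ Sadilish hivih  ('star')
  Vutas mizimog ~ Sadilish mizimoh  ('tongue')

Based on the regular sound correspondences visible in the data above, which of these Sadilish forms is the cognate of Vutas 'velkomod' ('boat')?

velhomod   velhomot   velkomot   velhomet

velhomot

henkota ~ henhota — Vutas k corresponds to Sadilish h after a consonant, before a back vowel.
seleod ~ seleot, komimad ~ homimat — Vutas d corresponds to Sadilish t word-finally.
Applying these to Vutas 'velkomod':
  velkomod → velhomod   (k→h after a consonant, before a back vowel)
  velhomod → velhomot   (d→t word-finally)
So the Sadilish cognate is 'velhomot'.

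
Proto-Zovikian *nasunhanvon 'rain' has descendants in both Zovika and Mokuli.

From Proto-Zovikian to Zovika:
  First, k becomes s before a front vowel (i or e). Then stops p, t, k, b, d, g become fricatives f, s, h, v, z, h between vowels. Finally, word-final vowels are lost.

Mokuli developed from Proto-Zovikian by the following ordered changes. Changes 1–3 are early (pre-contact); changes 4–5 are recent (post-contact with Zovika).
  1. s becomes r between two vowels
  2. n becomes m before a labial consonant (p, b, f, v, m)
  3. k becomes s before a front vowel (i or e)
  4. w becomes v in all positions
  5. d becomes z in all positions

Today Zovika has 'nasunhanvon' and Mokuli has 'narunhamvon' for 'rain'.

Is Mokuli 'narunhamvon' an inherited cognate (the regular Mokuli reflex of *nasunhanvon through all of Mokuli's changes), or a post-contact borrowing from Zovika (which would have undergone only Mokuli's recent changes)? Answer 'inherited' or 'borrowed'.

If inherited, *nasunhanvon would pass through all of Mokuli's changes:
Mokuli: *nasunhanvon > narunhanvon > narunhamvon  (by rhotacism, nasal place assimilation)
If borrowed from Zovika 'nasunhanvon' after the early changes, it would undergo only the recent ones:
  rule 4 (unconditioned shift): no change (nasunhanvon)
  rule 5 (unconditioned shift): no change (nasunhanvon)
  ⇒ as a loan: nasunhanvon
Mokuli 'narunhamvon' matches the inherited outcome exactly, so it is an inherited cognate, not a loan.

inherited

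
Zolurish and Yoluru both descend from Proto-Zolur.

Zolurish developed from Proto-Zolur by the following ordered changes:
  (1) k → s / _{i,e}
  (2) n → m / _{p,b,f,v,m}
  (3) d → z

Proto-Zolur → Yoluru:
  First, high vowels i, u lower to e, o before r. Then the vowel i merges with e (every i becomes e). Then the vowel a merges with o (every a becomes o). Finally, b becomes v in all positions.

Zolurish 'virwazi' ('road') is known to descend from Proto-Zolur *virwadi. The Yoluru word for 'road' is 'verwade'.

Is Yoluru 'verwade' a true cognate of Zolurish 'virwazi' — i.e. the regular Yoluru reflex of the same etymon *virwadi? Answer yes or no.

Derive the expected Yoluru reflex of *virwadi:
Yoluru: *virwadi > verwadi > verwade > verwode  (by pre-rhotic lowering, vowel merger, vowel merger)
The regular Yoluru reflex would be 'verwode', but the attested form is 'verwade'. The correspondence is irregular, so they are not cognates (the Yoluru form has a different source).

no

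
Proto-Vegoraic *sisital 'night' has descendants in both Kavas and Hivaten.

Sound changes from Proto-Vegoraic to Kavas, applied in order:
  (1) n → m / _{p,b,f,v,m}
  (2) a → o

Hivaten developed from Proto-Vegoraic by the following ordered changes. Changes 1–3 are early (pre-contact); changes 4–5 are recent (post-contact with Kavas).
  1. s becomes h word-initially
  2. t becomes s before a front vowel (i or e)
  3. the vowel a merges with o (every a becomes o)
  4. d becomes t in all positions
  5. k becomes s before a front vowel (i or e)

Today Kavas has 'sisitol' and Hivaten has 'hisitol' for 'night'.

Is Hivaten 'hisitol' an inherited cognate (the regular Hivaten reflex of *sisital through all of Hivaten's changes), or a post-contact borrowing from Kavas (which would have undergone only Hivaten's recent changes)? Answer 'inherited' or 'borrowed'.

inherited

If inherited, *sisital would pass through all of Hivaten's changes:
Hivaten: start from *sisital.
  rule 1 (debuccalisation): sisital → hisital
  rule 2: no change — hisital
  rule 3 (vowel merger): hisital → hisitol
  rule 4: no change — hisitol
  rule 5: no change — hisitol
  ⇒ Hivaten hisitol
If borrowed from Kavas 'sisitol' after the early changes, it would undergo only the recent ones:
  rule 4 (unconditioned shift): no change (sisitol)
  rule 5 (palatalisation): no change (sisitol)
  ⇒ as a loan: sisitol
Hivaten 'hisitol' matches the inherited outcome exactly, so it is an inherited cognate, not a loan.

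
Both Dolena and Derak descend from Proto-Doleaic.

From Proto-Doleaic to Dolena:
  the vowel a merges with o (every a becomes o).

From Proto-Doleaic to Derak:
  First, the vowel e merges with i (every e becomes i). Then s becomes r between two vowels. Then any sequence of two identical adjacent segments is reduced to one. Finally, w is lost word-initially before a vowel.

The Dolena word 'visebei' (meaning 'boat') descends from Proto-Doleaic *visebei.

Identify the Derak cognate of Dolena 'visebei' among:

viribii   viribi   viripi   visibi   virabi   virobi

Derak: start from *visebei.
  rule 1 (vowel merger): visebei → visibii
  rule 2 (rhotacism): visibii → viribii
  rule 3 (degemination): viribii → viribi
  rule 4: no change — viribi
  ⇒ Derak viribi
Among the options, 'viribi' alone shows every Derak change applied in order.

viribi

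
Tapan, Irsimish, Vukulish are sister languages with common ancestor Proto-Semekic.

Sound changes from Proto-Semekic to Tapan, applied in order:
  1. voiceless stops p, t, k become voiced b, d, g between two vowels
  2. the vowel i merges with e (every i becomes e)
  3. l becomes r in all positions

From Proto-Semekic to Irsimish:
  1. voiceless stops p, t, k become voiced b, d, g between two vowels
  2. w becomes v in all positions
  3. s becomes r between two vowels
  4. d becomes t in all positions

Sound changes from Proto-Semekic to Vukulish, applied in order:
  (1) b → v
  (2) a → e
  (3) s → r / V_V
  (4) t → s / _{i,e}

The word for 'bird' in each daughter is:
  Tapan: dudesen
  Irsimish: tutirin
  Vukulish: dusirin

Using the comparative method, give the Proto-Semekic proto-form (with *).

*dutisin

Position 3: Tapan has d, Irsimish has t, Vukulish has s. Taking the neighbouring segments as reconstructed: Tapan d could go back to *t or *d; Irsimish t could go back to *t or *d; Vukulish s can only go back to *t — the one source consistent with every daughter is *t.
Position 1: Tapan has d, Irsimish has t, Vukulish has d. Vukulish preserves d here (none of its changes turn any other segment into d), so the proto-segment is *d.
Position 4: Tapan has e, Irsimish has i, Vukulish has i. Irsimish preserves i here (none of its changes turn any other segment into i), so the proto-segment is *i.
This points to *dutisin. Verify forward in each daughter:
Tapan: start from *dutisin.
  rule 1 (intervocalic voicing): dutisin → dudisin
  rule 2 (vowel merger): dudisin → dudesen
  rule 3: no change — dudesen
  ⇒ Tapan dudesen
Irsimish: *dutisin
  dutisin → dudisin   [intervocalic voicing]
  dudisin (rule 2 does not apply)
  dudisin → dudirin   [rhotacism]
  dudirin → tutirin   [unconditioned shift]
  giving Irsimish tutirin.
Vukulish: *dutisin > dutirin > dusirin  (by rhotacism, palatalisation)
*dutisin is the unique common source.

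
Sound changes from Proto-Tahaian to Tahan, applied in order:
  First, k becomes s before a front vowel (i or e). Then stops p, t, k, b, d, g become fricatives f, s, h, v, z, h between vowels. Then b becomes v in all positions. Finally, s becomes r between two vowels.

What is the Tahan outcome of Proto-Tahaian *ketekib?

Tahan: *ketekib > setesib > sesesib > sesesiv > sereriv  (by palatalisation, intervocalic lenition, unconditioned shift, rhotacism)

sereriv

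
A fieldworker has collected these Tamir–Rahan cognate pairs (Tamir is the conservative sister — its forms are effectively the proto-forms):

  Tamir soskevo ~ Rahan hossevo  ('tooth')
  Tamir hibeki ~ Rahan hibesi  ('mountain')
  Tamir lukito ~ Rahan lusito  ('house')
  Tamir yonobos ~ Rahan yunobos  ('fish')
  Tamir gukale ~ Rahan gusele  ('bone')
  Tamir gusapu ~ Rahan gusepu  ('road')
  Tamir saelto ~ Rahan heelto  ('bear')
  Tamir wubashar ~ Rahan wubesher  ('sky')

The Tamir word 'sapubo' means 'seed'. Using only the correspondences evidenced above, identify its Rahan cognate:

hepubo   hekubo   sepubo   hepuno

saelto ~ heelto — Tamir s corresponds to Rahan h word-initially before a back vowel.
gusapu ~ gusepu — Tamir a corresponds to Rahan e after a consonant, before a labial obstruent.
Applying these to Tamir 'sapubo':
  sapubo → hapubo   (s→h word-initially before a back vowel)
  hapubo → hepubo   (a→e after a consonant, before a labial obstruent)
So the Rahan cognate is 'hepubo'.

hepubo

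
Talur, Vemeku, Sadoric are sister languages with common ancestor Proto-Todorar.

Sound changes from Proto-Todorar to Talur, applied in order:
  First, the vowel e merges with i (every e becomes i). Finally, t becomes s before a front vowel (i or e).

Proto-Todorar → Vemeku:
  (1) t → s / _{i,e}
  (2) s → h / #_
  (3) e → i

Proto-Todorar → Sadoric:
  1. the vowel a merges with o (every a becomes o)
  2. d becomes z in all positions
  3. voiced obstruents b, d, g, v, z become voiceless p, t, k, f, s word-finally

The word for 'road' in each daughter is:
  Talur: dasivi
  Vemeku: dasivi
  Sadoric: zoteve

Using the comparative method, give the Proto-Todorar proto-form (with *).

*dateve

Position 3: Talur has s, Vemeku has s, Sadoric has t. Sadoric preserves t here (none of its changes turn any other segment into t), so the proto-segment is *t.
Position 1: Talur has d, Vemeku has d, Sadoric has z. Talur preserves d here (none of its changes turn any other segment into d), so the proto-segment is *d.
Verify the candidate proto-form against each daughter:
Talur: start from *dateve.
  rule 1 (vowel merger): dateve → dativi
  rule 2 (palatalisation): dativi → dasivi
  ⇒ Talur dasivi
Vemeku: *dateve
  dateve → daseve   [palatalisation]
  daseve (rule 2 does not apply)
  daseve → dasivi   [vowel merger]
  giving Vemeku dasivi.
Sadoric: *dateve
  dateve → doteve   [vowel merger]
  doteve → zoteve   [unconditioned shift]
  zoteve (rule 3 does not apply)
  giving Sadoric zoteve.
*dateve is the unique common source.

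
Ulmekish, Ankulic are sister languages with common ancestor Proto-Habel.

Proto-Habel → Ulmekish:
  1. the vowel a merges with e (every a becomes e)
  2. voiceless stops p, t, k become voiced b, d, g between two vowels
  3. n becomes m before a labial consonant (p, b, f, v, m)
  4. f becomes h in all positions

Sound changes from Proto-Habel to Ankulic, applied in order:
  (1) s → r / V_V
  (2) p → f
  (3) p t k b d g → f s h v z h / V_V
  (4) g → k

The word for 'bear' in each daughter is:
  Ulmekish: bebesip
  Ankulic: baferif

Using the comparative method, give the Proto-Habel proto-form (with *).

*bapesip

Position 2: Ulmekish has e, Ankulic has a. Ankulic preserves a here (none of its changes turn any other segment into a), so the proto-segment is *a.
Position 3: Ulmekish has b, Ankulic has f. Taking the neighbouring segments as reconstructed: Ulmekish b could go back to *p or *b; Ankulic f could go back to *p or *f — the one source consistent with every daughter is *p.
Position 5: Ulmekish has s, Ankulic has r. Ulmekish preserves s here (none of its changes turn any other segment into s), so the proto-segment is *s.
Verify the candidate proto-form against each daughter:
Ulmekish: start from *bapesip.
  rule 1 (vowel merger): bapesip → bepesip
  rule 2 (intervocalic voicing): bepesip → bebesip
  rule 3: no change — bebesip
  rule 4: no change — bebesip
  ⇒ Ulmekish bebesip
Ankulic: start from *bapesip.
  rule 1 (rhotacism): bapesip → baperip
  rule 2 (unconditioned shift): baperip → baferif
  rule 3: no change — baferif
  rule 4: no change — baferif
  ⇒ Ankulic baferif
No other proto-form is consistent with every reflex, so the reconstruction is *bapesip.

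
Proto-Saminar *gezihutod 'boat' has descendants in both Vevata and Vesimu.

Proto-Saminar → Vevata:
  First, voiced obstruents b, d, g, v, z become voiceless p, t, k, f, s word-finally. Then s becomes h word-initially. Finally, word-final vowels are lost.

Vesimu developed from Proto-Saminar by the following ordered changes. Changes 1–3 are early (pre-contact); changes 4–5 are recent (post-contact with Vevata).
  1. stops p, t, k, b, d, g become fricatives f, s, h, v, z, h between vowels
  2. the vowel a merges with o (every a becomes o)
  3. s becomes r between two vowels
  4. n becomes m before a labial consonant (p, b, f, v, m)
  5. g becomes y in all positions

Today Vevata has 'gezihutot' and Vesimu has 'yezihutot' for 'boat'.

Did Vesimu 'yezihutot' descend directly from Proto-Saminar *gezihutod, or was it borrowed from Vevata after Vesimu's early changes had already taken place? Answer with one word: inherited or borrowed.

If inherited, *gezihutod would pass through all of Vesimu's changes:
Vesimu: *gezihutod > gezihusod > gezihurod > yezihurod  (by intervocalic lenition, rhotacism, unconditioned shift)
If borrowed from Vevata 'gezihutot' after the early changes, it would undergo only the recent ones:
  rule 4 (nasal place assimilation): no change (gezihutot)
  rule 5 (unconditioned shift): gezihutot → yezihutot
  ⇒ as a loan: yezihutot
Vesimu 'yezihutot' matches the loan outcome 'yezihutot', not the inherited 'yezihurod' — it skipped the early Vesimu changes, so it was borrowed from Vevata.

borrowed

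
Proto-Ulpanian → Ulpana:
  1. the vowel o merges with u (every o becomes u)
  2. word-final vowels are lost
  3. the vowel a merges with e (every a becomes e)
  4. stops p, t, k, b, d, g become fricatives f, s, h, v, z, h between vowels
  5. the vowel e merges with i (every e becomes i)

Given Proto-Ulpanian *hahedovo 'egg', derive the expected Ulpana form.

Ulpana: *hahedovo
  hahedovo → haheduvu   [vowel merger]
  haheduvu → haheduv   [apocope]
  haheduv → heheduv   [vowel merger]
  heheduv → hehezuv   [intervocalic lenition]
  hehezuv → hihizuv   [vowel merger]
  giving Ulpana hihizuv.

hihizuv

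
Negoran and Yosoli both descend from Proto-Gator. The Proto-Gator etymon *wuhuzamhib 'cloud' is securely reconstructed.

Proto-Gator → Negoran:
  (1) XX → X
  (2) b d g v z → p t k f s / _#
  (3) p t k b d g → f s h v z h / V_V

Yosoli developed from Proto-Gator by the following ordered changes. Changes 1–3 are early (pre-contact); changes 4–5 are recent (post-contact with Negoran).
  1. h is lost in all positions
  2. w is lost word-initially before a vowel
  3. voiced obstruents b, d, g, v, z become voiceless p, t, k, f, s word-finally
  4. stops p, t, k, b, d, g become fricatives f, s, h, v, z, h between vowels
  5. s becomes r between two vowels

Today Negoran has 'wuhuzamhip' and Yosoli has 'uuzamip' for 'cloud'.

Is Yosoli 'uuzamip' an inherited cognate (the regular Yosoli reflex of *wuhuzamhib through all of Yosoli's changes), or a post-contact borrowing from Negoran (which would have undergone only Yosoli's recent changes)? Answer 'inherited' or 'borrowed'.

inherited

If inherited, *wuhuzamhib would pass through all of Yosoli's changes:
Yosoli: *wuhuzamhib
  wuhuzamhib → wuuzamib   [h-loss]
  wuuzamib → uuzamib   [glide loss]
  uuzamib → uuzamip   [final devoicing]
  uuzamip (rule 4 does not apply)
  uuzamip (rule 5 does not apply)
  giving Yosoli uuzamip.
If borrowed from Negoran 'wuhuzamhip' after the early changes, it would undergo only the recent ones:
  rule 4 (intervocalic lenition): no change (wuhuzamhip)
  rule 5 (rhotacism): no change (wuhuzamhip)
  ⇒ as a loan: wuhuzamhip
Yosoli 'uuzamip' matches the inherited outcome exactly, so it is an inherited cognate, not a loan.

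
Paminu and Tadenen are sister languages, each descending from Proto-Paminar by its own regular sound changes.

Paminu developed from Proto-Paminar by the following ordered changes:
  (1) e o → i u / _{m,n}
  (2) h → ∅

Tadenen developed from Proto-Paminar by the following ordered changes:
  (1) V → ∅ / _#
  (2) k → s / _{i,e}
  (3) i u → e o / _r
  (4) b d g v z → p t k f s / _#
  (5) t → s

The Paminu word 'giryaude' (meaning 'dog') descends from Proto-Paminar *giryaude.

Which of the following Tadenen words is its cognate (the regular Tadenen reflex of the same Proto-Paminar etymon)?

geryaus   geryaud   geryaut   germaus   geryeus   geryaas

Tadenen: *giryaude
  giryaude → giryaud   [apocope]
  giryaud (rule 2 does not apply)
  giryaud → geryaud   [pre-rhotic lowering]
  geryaud → geryaut   [final devoicing]
  geryaut → geryaus   [unconditioned shift]
  giving Tadenen geryaus.
The other candidates each miss or misapply at least one Tadenen change.

geryaus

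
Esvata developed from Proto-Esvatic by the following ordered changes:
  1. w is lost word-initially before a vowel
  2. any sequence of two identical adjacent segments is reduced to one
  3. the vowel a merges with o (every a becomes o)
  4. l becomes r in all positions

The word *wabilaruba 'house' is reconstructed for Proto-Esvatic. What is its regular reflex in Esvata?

obirorubo

Esvata: start from *wabilaruba.
  rule 1 (glide loss): wabilaruba → abilaruba
  rule 2: no change — abilaruba
  rule 3 (vowel merger): abilaruba → obilorubo
  rule 4 (unconditioned shift): obilorubo → obirorubo
  ⇒ Esvata obirorubo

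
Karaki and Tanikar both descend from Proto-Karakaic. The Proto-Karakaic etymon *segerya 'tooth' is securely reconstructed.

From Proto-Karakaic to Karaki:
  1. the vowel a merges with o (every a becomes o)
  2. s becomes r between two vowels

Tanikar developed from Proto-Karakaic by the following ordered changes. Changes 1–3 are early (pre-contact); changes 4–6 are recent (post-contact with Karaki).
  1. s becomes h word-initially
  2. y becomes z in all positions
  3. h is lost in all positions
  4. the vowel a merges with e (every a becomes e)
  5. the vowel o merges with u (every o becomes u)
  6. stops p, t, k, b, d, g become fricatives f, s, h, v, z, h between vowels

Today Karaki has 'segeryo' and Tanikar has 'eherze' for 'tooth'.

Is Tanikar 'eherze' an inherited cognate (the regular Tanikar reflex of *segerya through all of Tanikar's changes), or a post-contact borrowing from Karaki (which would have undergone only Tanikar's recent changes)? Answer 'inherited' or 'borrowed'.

inherited

If inherited, *segerya would pass through all of Tanikar's changes:
Tanikar: *segerya
  segerya → hegerya   [debuccalisation]
  hegerya → hegerza   [unconditioned shift]
  hegerza → egerza   [h-loss]
  egerza → egerze   [vowel merger]
  egerze (rule 5 does not apply)
  egerze → eherze   [intervocalic lenition]
  giving Tanikar eherze.
If borrowed from Karaki 'segeryo' after the early changes, it would undergo only the recent ones:
  rule 4 (vowel merger): no change (segeryo)
  rule 5 (vowel merger): segeryo → segeryu
  rule 6 (intervocalic lenition): segeryu → seheryu
  ⇒ as a loan: seheryu
Tanikar 'eherze' matches the inherited outcome exactly, so it is an inherited cognate, not a loan.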